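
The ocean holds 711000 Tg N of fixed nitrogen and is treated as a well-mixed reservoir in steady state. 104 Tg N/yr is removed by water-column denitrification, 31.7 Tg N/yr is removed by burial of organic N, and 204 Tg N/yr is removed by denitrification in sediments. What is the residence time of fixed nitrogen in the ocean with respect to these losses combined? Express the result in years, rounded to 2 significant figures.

2100 yr

Total removal = 104.0 + 31.70 + 204.0 = 339.70 Tg N/yr.
τ = M / ΣF_out = 711000 / 339.70 = 2093 yr.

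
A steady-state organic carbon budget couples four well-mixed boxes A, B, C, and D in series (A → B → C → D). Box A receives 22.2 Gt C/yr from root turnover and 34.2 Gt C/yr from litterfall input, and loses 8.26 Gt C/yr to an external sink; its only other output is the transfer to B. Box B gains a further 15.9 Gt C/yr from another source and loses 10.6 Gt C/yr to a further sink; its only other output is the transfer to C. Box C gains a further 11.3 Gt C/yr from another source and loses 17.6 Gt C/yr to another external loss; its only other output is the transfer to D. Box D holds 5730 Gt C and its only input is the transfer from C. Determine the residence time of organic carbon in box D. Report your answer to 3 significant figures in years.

122 yr

Box A: F(A→B) = (22.2 + 34.2) − 8.26 = 48.140 Gt C/yr.
Box B: F(B→C) = (48.140 + 15.9) − 10.6 = 53.440 Gt C/yr.
Box C: F(C→D) = (53.440 + 11.3) − 17.6 = 47.140 Gt C/yr.
Box D throughput = its input = 47.140 Gt C/yr; τ = 5730 / 47.140 = 121.6 yr.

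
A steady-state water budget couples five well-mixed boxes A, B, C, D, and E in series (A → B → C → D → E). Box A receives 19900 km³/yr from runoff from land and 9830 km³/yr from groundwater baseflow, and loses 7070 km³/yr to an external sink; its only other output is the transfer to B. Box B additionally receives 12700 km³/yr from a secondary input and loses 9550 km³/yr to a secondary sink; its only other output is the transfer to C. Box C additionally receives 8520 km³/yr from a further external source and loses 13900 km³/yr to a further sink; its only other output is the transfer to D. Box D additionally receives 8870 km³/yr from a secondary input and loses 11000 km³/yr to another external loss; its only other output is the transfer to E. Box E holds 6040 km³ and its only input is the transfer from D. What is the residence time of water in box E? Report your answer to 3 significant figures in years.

Box A: F(A→B) = (19900 + 9830) − 7070 = 22660 km³/yr.
Box B: F(B→C) = (22660 + 12700) − 9550 = 25810 km³/yr.
Box C: F(C→D) = (25810 + 8520) − 13900 = 20430 km³/yr.
Box D: F(D→E) = (20430 + 8870) − 11000 = 18300 km³/yr.
Box E throughput = its input = 18300 km³/yr; τ = 6040 / 18300 = 0.3301 yr.

0.330 yr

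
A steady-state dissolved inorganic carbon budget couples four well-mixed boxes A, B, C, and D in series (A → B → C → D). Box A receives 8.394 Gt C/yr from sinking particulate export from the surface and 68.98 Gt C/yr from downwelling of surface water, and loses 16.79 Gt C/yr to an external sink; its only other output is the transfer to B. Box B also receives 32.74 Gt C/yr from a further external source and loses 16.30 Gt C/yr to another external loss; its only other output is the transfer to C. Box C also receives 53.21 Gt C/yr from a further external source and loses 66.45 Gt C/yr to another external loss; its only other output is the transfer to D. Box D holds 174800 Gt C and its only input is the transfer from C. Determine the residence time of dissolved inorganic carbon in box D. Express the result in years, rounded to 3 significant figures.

Box A: F(A→B) = (8.394 + 68.98) − 16.79 = 60.584 Gt C/yr.
Box B: F(B→C) = (60.584 + 32.74) − 16.30 = 77.024 Gt C/yr.
Box C: F(C→D) = (77.024 + 53.21) − 66.45 = 63.784 Gt C/yr.
Box D throughput = its input = 63.784 Gt C/yr; τ = 174800 / 63.784 = 2740 yr.

2740 yr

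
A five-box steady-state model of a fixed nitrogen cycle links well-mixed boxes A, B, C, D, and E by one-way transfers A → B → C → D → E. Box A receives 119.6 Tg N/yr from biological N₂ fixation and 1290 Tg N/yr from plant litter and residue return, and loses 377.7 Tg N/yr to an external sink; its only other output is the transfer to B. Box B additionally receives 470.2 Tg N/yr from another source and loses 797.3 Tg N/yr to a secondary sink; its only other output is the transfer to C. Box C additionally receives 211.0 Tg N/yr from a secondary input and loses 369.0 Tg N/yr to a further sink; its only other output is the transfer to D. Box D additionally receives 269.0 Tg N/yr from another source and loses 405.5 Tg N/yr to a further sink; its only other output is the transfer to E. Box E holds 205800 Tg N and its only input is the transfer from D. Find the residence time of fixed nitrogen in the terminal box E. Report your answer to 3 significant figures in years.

502 yr

Box A: F(A→B) = (119.6 + 1290) − 377.7 = 1031.9 Tg N/yr.
Box B: F(B→C) = (1031.9 + 470.2) − 797.3 = 704.80 Tg N/yr.
Box C: F(C→D) = (704.80 + 211.0) − 369.0 = 546.80 Tg N/yr.
Box D: F(D→E) = (546.80 + 269.0) − 405.5 = 410.30 Tg N/yr.
Box E throughput = its input = 410.30 Tg N/yr; τ = 205800 / 410.30 = 501.6 yr.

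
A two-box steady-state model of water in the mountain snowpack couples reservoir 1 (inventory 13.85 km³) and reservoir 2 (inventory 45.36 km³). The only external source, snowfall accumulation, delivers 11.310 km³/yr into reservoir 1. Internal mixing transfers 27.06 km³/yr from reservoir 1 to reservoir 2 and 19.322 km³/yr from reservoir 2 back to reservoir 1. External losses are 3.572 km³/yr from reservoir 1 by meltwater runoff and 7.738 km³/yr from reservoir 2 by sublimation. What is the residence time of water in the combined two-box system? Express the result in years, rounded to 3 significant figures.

Treat the two boxes together as one reservoir: the mixing fluxes between them are internal recycling, so τ = ΣM / Σ(external losses).
M_total = 13.85 + 45.36 = 59.210 km³.
ΣF_external_out = 3.572 + 7.738 = 11.310 km³/yr.
τ = M_total / ΣF_ext = 59.210 / 11.310 = 5.235 yr.

5.24 yr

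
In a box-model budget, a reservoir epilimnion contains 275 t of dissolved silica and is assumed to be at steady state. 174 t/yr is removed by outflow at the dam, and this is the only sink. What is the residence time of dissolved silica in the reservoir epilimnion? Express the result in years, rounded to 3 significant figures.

τ = M / F = 275 / 174 = 1.580 yr.

1.58 yr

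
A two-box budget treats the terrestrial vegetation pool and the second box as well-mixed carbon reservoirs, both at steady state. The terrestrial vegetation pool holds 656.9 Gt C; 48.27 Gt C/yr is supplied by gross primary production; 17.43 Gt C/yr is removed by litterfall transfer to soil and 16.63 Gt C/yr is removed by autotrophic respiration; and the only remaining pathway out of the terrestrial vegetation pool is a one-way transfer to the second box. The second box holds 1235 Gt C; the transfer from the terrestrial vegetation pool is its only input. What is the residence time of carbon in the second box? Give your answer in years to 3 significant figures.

86.9 yr

Balance the terrestrial vegetation pool: ΣF_in = 48.270 Gt C/yr.
Transfer to the second box = ΣF_in − (17.43 + 16.63) = 14.210 Gt C/yr.
At steady state the output of the second box equals its input, 14.210 Gt C/yr.
τ = M / F = 1235 / 14.210 = 86.91 yr.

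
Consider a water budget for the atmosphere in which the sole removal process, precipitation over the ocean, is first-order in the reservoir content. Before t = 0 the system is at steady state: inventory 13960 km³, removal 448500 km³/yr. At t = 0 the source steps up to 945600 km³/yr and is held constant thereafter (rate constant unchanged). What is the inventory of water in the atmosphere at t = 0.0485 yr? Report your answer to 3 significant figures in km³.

τ = M₀/F₀ = 13960/448500 = 0.03113 yr; rate constant k = 1/τ.
New steady state M_∞ = F₁/k = F₁·τ = 945600 × 0.03113 = 29433 km³.
M(t) = M_∞ + (M₀ − M_∞)·e^(−t/τ); t/τ = 0.0485/0.03113 = 1.558, so e^(−t/τ) = 0.2105.
M(t) = 29433 − 15470 × 0.2105 = 26175 km³.

26200 km³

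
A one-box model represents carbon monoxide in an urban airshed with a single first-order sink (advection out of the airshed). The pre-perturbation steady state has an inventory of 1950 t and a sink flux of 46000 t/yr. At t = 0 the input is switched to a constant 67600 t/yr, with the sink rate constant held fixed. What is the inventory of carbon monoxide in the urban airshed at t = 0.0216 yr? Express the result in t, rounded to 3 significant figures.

2320 t

The sink rate constant is k = F₀/M₀ = 46000/1950 = 23.59 yr⁻¹.
Solving dM/dt = F₁ − kM with M(0) = M₀ gives M(t) = F₁/k + (M₀ − F₁/k)·e^(−kt).
F₁/k = 67600/23.59 = 2865.7 t; kt = 23.59 × 0.0216 = 0.5095, e^(−kt) = 0.6008.
M(0.0216) = 2865.7 + (1950 − 2865.7) × 0.6008 = 2865.7 − 550.1 = 2315.6 t.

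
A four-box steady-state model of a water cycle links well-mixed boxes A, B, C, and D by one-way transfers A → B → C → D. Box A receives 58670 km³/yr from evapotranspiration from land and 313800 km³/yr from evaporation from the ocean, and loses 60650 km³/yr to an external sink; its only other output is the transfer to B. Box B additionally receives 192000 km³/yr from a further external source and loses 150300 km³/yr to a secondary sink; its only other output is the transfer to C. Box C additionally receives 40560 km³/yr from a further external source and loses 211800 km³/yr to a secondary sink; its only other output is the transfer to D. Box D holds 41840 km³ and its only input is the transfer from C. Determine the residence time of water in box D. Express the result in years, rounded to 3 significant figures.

0.230 yr

Box A: F(A→B) = (58670 + 313800) − 60650 = 311820 km³/yr.
Box B: F(B→C) = (311820 + 192000) − 150300 = 353520 km³/yr.
Box C: F(C→D) = (353520 + 40560) − 211800 = 182280 km³/yr.
Box D throughput = its input = 182280 km³/yr; τ = 41840 / 182280 = 0.2295 yr.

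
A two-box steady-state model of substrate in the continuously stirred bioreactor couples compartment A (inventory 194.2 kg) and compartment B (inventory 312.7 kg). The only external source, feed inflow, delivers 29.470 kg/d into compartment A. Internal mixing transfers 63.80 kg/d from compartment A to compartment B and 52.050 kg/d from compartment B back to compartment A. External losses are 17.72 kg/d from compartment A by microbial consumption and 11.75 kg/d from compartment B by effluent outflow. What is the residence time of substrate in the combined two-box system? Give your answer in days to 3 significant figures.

For the system as a whole, the A↔B exchange is internal and contributes nothing to the throughput; only the external sinks remove mass.
M_total = 194.2 + 312.7 = 506.90 kg.
ΣF_external_out = 17.72 + 11.75 = 29.470 kg/d.
τ = M_total / ΣF_ext = 506.90 / 29.470 = 17.20 d.

17.2 d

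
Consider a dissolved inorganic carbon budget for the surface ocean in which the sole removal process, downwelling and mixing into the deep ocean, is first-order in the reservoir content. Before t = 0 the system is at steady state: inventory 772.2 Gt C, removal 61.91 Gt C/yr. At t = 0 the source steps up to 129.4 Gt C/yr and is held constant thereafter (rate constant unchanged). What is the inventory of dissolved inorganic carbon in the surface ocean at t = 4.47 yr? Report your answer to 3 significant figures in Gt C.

1030 Gt C

The sink rate constant is k = F₀/M₀ = 61.91/772.2 = 0.08017 yr⁻¹.
Solving dM/dt = F₁ − kM with M(0) = M₀ gives M(t) = F₁/k + (M₀ − F₁/k)·e^(−kt).
F₁/k = 129.4/0.08017 = 1614.0 Gt C; kt = 0.08017 × 4.47 = 0.3584, e^(−kt) = 0.6988.
M(4.47) = 1614.0 + (772.2 − 1614.0) × 0.6988 = 1614.0 − 588.3 = 1025.7 Gt C.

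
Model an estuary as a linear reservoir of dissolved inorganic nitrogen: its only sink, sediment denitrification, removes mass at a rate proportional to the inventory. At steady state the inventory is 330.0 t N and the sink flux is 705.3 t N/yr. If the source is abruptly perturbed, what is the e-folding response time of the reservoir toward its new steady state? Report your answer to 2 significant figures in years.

0.47 yr

For a linear reservoir the response time equals the residence time τ = M/F.
τ = 330.0 / 705.3 = 0.4679 yr.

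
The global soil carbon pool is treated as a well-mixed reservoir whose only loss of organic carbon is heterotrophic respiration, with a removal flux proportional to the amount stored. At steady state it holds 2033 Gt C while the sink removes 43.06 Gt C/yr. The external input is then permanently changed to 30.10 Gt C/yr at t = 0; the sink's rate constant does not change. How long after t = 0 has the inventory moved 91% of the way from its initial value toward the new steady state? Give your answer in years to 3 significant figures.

114 yr

τ = M₀/F₀ = 2033/43.06 = 47.21 yr.
The remaining gap fraction is e^(−t/τ); 91% covered ⇒ e^(−t/τ) = 0.0900.
t = −τ ln(0.0900) = 47.21 × 2.408 = 113.7 yr.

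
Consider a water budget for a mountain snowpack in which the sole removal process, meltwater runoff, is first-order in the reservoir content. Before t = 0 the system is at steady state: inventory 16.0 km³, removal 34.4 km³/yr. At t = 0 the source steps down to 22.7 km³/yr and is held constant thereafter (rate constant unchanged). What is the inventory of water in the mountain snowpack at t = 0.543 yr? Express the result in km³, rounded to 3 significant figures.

Residence time τ = M₀/F₀ = 0.4651 yr. The eventual steady state is M_∞ = M₀·(F₁/F₀) = 16.0 × 22.7/34.4 = 10.558 km³.
The anomaly ΔM(t) = M(t) − M_∞ decays as ΔM₀·e^(−t/τ) with ΔM₀ = 16.0 − 10.558 = 5.442 km³.
At t = 0.543 yr, e^(−t/τ) = e^(−1.167) = 0.3112, so ΔM = 1.693 km³ and M = 10.558 + 1.693 = 12.251 km³.

12.3 km³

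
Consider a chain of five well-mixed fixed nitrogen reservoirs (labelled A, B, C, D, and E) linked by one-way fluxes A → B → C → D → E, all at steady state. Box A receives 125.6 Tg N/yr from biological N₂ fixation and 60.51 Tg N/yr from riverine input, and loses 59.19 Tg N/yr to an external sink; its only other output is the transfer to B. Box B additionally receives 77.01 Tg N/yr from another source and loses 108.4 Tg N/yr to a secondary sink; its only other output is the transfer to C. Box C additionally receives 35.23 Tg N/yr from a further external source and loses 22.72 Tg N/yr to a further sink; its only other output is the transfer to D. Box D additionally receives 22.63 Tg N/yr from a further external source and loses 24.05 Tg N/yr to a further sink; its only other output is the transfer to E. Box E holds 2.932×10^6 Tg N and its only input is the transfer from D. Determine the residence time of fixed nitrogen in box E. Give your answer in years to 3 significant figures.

Box A: F(A→B) = (125.6 + 60.51) − 59.19 = 126.92 Tg N/yr.
Box B: F(B→C) = (126.92 + 77.01) − 108.4 = 95.530 Tg N/yr.
Box C: F(C→D) = (95.530 + 35.23) − 22.72 = 108.04 Tg N/yr.
Box D: F(D→E) = (108.04 + 22.63) − 24.05 = 106.62 Tg N/yr.
Box E throughput = its input = 106.62 Tg N/yr; τ = 2.932×10^6 / 106.62 = 27500 yr.

27500 yr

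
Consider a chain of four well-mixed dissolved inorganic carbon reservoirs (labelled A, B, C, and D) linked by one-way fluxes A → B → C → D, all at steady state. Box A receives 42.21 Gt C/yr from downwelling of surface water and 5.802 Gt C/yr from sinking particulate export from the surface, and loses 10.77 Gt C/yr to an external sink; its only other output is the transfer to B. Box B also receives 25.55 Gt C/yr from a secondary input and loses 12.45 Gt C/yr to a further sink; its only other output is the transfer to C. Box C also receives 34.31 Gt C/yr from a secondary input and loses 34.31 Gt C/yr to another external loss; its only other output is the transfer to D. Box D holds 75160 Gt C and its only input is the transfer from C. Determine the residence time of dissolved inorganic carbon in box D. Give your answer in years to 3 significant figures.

1490 yr

Box A: F(A→B) = (42.21 + 5.802) − 10.77 = 37.242 Gt C/yr.
Box B: F(B→C) = (37.242 + 25.55) − 12.45 = 50.342 Gt C/yr.
Box C: F(C→D) = (50.342 + 34.31) − 34.31 = 50.342 Gt C/yr.
Box D throughput = its input = 50.342 Gt C/yr; τ = 75160 / 50.342 = 1493 yr.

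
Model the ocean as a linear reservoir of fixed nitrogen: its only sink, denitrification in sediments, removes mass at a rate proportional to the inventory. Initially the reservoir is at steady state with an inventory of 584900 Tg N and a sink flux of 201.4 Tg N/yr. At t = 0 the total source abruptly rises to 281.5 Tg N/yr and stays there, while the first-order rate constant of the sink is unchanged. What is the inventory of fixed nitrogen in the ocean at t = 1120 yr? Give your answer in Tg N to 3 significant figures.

Residence time τ = M₀/F₀ = 2904 yr. The eventual steady state is M_∞ = M₀·(F₁/F₀) = 584900 × 281.5/201.4 = 817520 Tg N.
The anomaly ΔM(t) = M(t) − M_∞ decays as ΔM₀·e^(−t/τ) with ΔM₀ = 584900 − 817520 = −232600 Tg N.
At t = 1120 yr, e^(−t/τ) = e^(−0.3857) = 0.6800, so ΔM = −158200 Tg N and M = 817520 − 158200 = 659340 Tg N.

659000 Tg N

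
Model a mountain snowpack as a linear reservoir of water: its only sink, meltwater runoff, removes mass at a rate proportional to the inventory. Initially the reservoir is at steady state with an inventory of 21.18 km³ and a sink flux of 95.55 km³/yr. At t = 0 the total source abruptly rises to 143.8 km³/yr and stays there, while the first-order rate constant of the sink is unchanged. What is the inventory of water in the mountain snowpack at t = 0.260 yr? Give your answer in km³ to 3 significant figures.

Residence time τ = M₀/F₀ = 0.2217 yr. The eventual steady state is M_∞ = M₀·(F₁/F₀) = 21.18 × 143.8/95.55 = 31.875 km³.
The anomaly ΔM(t) = M(t) − M_∞ decays as ΔM₀·e^(−t/τ) with ΔM₀ = 21.18 − 31.875 = −10.70 km³.
At t = 0.260 yr, e^(−t/τ) = e^(−1.173) = 0.3095, so ΔM = −3.310 km³ and M = 31.875 − 3.310 = 28.566 km³.

28.6 km³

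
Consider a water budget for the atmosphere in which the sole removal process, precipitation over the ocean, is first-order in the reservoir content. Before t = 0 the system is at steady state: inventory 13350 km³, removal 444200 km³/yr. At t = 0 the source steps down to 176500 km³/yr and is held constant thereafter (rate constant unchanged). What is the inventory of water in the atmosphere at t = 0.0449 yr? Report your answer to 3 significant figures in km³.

τ = M₀/F₀ = 13350/444200 = 0.03005 yr; rate constant k = 1/τ.
New steady state M_∞ = F₁/k = F₁·τ = 176500 × 0.03005 = 5304.5 km³.
M(t) = M_∞ + (M₀ − M_∞)·e^(−t/τ); t/τ = 0.0449/0.03005 = 1.494, so e^(−t/τ) = 0.2245.
M(t) = 5304.5 + 8045 × 0.2245 = 7110.6 km³.

7110 km³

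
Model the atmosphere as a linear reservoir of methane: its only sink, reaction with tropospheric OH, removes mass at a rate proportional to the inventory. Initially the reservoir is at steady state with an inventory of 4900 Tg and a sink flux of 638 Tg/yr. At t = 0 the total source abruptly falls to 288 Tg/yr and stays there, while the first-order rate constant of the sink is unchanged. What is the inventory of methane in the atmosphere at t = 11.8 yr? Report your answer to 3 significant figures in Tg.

τ = M₀/F₀ = 4900/638 = 7.680 yr; rate constant k = 1/τ.
New steady state M_∞ = F₁/k = F₁·τ = 288 × 7.680 = 2211.9 Tg.
M(t) = M_∞ + (M₀ − M_∞)·e^(−t/τ); t/τ = 11.8/7.680 = 1.536, so e^(−t/τ) = 0.2152.
M(t) = 2211.9 + 2688 × 0.2152 = 2790.3 Tg.

2790 Tg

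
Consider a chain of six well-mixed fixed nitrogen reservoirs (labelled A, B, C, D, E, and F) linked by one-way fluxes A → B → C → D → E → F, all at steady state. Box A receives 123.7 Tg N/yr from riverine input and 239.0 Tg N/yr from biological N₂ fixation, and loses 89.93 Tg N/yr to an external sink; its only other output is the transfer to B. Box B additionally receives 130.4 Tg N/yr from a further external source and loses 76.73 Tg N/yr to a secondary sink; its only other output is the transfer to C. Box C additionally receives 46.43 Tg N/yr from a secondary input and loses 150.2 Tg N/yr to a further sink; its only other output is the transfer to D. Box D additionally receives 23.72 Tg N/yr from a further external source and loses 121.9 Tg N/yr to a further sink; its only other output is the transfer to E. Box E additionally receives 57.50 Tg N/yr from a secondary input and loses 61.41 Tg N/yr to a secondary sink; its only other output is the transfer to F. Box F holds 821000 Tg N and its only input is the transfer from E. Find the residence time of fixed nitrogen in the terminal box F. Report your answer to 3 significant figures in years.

Box A: F(A→B) = (123.7 + 239.0) − 89.93 = 272.77 Tg N/yr.
Box B: F(B→C) = (272.77 + 130.4) − 76.73 = 326.44 Tg N/yr.
Box C: F(C→D) = (326.44 + 46.43) − 150.2 = 222.67 Tg N/yr.
Box D: F(D→E) = (222.67 + 23.72) − 121.9 = 124.49 Tg N/yr.
Box E: F(E→F) = (124.49 + 57.50) − 61.41 = 120.58 Tg N/yr.
Box F throughput = its input = 120.58 Tg N/yr; τ = 821000 / 120.58 = 6809 yr.

6810 yr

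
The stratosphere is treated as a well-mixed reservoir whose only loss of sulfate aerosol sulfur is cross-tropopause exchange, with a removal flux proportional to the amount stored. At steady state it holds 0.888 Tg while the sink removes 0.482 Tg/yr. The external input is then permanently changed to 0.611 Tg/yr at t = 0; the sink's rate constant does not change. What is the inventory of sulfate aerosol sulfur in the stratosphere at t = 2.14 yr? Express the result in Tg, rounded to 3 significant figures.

The sink rate constant is k = F₀/M₀ = 0.482/0.888 = 0.5428 yr⁻¹.
Solving dM/dt = F₁ − kM with M(0) = M₀ gives M(t) = F₁/k + (M₀ − F₁/k)·e^(−kt).
F₁/k = 0.611/0.5428 = 1.1257 Tg; kt = 0.5428 × 2.14 = 1.162, e^(−kt) = 0.3130.
M(2.14) = 1.1257 + (0.888 − 1.1257) × 0.3130 = 1.1257 − 0.07439 = 1.0513 Tg.

1.05 Tg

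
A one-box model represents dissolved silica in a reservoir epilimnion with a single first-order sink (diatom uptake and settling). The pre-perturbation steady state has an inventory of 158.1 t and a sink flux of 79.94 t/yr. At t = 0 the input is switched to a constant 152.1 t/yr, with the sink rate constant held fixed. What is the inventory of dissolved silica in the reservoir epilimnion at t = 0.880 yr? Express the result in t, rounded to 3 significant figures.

209 t

The sink rate constant is k = F₀/M₀ = 79.94/158.1 = 0.5056 yr⁻¹.
Solving dM/dt = F₁ − kM with M(0) = M₀ gives M(t) = F₁/k + (M₀ − F₁/k)·e^(−kt).
F₁/k = 152.1/0.5056 = 300.81 t; kt = 0.5056 × 0.880 = 0.4450, e^(−kt) = 0.6409.
M(0.880) = 300.81 + (158.1 − 300.81) × 0.6409 = 300.81 − 91.46 = 209.35 t.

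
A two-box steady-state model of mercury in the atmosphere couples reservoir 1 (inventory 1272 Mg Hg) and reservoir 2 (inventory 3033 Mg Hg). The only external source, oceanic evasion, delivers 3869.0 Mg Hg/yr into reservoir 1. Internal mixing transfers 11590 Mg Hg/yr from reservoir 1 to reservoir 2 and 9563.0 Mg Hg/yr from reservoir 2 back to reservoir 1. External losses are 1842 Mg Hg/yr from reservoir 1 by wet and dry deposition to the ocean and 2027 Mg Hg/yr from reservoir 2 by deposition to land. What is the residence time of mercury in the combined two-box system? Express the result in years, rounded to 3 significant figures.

1.11 yr

Residence time in the combined system uses the total inventory and the total *external* removal — internal exchanges between the two boxes cancel.
M_total = 1272 + 3033 = 4305.0 Mg Hg.
ΣF_external_out = 1842 + 2027 = 3869.0 Mg Hg/yr.
τ = M_total / ΣF_ext = 4305.0 / 3869.0 = 1.113 yr.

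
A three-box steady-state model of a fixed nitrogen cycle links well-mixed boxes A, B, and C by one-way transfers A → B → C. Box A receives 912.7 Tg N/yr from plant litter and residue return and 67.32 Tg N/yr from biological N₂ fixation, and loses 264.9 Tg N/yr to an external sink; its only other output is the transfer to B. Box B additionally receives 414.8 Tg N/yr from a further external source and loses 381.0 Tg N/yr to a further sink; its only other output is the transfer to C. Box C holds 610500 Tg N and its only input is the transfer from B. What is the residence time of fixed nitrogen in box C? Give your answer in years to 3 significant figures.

815 yr

Box A: F(A→B) = (912.7 + 67.32) − 264.9 = 715.12 Tg N/yr.
Box B: F(B→C) = (715.12 + 414.8) − 381.0 = 748.92 Tg N/yr.
Box C throughput = its input = 748.92 Tg N/yr; τ = 610500 / 748.92 = 815.2 yr.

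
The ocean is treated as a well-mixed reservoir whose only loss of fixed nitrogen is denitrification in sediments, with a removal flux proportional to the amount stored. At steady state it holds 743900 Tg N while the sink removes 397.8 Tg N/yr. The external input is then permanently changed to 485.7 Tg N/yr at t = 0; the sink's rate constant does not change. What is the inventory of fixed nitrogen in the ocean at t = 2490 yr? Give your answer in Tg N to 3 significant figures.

τ = M₀/F₀ = 743900/397.8 = 1870 yr; rate constant k = 1/τ.
New steady state M_∞ = F₁/k = F₁·τ = 485.7 × 1870 = 908280 Tg N.
M(t) = M_∞ + (M₀ − M_∞)·e^(−t/τ); t/τ = 2490/1870 = 1.332, so e^(−t/τ) = 0.2641.
M(t) = 908280 − 164400 × 0.2641 = 864870 Tg N.

865000 Tg N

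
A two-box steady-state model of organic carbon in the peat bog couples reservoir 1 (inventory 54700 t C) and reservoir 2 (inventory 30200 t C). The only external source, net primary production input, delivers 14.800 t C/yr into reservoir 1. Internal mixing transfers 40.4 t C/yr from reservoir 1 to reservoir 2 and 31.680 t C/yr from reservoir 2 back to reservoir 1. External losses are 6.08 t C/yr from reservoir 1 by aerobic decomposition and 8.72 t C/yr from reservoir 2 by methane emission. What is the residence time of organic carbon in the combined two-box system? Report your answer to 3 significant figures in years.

5740 yr

Residence time in the combined system uses the total inventory and the total *external* removal — internal exchanges between the two boxes cancel.
M_total = 54700 + 30200 = 84900 t C.
ΣF_external_out = 6.08 + 8.72 = 14.800 t C/yr.
τ = M_total / ΣF_ext = 84900 / 14.800 = 5736 yr.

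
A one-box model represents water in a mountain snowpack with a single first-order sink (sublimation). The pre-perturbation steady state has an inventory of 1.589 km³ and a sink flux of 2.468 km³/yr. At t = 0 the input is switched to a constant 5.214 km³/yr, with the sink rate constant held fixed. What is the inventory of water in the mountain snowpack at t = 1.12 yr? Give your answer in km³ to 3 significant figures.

The sink rate constant is k = F₀/M₀ = 2.468/1.589 = 1.553 yr⁻¹.
Solving dM/dt = F₁ − kM with M(0) = M₀ gives M(t) = F₁/k + (M₀ − F₁/k)·e^(−kt).
F₁/k = 5.214/1.553 = 3.3570 km³; kt = 1.553 × 1.12 = 1.740, e^(−kt) = 0.1756.
M(1.12) = 3.3570 + (1.589 − 3.3570) × 0.1756 = 3.3570 − 0.3105 = 3.0465 km³.

3.05 km³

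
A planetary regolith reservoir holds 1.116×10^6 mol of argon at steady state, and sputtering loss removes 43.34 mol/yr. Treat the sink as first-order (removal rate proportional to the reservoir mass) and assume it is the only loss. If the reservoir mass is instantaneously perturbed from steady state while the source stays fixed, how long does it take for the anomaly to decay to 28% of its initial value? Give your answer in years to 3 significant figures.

For a linear reservoir the anomaly decays as exp(−t/τ) with τ = M/F = 1.116×10^6/43.34 = 25750 yr.
exp(−t/τ) = 0.28 ⇒ t = −τ ln(0.28) = 25750 × 1.273 = 32780 yr.

32800 yr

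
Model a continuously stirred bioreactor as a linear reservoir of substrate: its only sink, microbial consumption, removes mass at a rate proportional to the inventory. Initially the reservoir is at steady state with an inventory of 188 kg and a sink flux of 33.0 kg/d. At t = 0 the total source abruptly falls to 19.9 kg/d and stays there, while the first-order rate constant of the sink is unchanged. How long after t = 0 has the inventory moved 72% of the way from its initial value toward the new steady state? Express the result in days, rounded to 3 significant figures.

τ = M₀/F₀ = 188/33.0 = 5.697 d.
The remaining gap fraction is e^(−t/τ); 72% covered ⇒ e^(−t/τ) = 0.280.
t = −τ ln(0.280) = 5.697 × 1.273 = 7.252 d.

7.25 d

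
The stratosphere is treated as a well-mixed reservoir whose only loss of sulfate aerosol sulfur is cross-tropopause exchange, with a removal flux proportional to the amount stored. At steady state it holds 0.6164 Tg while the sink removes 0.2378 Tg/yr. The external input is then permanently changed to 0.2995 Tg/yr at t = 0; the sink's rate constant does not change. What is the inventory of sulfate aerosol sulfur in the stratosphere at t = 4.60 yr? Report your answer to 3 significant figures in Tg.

Residence time τ = M₀/F₀ = 2.592 yr. The eventual steady state is M_∞ = M₀·(F₁/F₀) = 0.6164 × 0.2995/0.2378 = 0.77633 Tg.
The anomaly ΔM(t) = M(t) − M_∞ decays as ΔM₀·e^(−t/τ) with ΔM₀ = 0.6164 − 0.77633 = −0.1599 Tg.
At t = 4.60 yr, e^(−t/τ) = e^(−1.775) = 0.1695, so ΔM = −0.02712 Tg and M = 0.77633 − 0.02712 = 0.74922 Tg.

0.749 Tg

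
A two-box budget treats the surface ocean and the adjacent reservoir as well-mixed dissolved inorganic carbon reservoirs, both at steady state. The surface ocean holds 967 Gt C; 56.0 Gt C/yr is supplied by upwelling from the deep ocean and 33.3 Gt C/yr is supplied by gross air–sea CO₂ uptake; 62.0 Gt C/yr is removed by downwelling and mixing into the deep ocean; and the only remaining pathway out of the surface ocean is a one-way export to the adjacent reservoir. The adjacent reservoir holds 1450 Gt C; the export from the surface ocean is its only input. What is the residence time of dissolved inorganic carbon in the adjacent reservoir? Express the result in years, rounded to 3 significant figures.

53.1 yr

Balance the surface ocean: ΣF_in = 56.0 + 33.3 = 89.300 Gt C/yr.
Export to the adjacent reservoir = ΣF_in − (62.0) = 27.300 Gt C/yr.
At steady state the output of the adjacent reservoir equals its input, 27.300 Gt C/yr.
τ = M / F = 1450 / 27.300 = 53.11 yr.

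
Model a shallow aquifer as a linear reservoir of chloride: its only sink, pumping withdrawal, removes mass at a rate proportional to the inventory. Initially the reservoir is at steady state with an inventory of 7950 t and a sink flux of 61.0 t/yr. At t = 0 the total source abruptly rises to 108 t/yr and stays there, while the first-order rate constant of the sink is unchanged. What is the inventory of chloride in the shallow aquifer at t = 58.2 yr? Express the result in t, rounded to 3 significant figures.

Residence time τ = M₀/F₀ = 130.3 yr. The eventual steady state is M_∞ = M₀·(F₁/F₀) = 7950 × 108/61.0 = 14075 t.
The anomaly ΔM(t) = M(t) − M_∞ decays as ΔM₀·e^(−t/τ) with ΔM₀ = 7950 − 14075 = −6125 t.
At t = 58.2 yr, e^(−t/τ) = e^(−0.4466) = 0.6398, so ΔM = −3919 t and M = 14075 − 3919 = 10156 t.

10200 t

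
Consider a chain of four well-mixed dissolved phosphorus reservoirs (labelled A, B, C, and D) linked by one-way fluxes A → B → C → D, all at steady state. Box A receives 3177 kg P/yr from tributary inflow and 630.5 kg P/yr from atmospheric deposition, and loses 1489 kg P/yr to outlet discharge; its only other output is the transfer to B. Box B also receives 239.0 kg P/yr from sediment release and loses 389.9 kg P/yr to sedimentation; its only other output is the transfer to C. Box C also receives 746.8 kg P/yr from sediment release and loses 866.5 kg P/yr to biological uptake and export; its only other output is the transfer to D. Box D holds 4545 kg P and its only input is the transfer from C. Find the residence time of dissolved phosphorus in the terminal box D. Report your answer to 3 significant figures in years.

Box A: F(A→B) = (3177 + 630.5) − 1489 = 2318.5 kg P/yr.
Box B: F(B→C) = (2318.5 + 239.0) − 389.9 = 2167.6 kg P/yr.
Box C: F(C→D) = (2167.6 + 746.8) − 866.5 = 2047.9 kg P/yr.
Box D throughput = its input = 2047.9 kg P/yr; τ = 4545 / 2047.9 = 2.219 yr.

2.22 yr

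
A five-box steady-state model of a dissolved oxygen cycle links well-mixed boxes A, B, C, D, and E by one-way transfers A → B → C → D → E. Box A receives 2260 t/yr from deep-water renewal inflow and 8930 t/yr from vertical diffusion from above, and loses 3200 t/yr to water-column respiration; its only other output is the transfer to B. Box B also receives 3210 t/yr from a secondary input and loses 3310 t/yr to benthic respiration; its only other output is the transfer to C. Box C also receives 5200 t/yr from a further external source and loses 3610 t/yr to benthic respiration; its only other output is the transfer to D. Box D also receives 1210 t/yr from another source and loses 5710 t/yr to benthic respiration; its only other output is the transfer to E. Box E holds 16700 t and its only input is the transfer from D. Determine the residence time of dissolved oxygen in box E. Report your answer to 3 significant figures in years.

3.35 yr

Box A: F(A→B) = (2260 + 8930) − 3200 = 7990.0 t/yr.
Box B: F(B→C) = (7990.0 + 3210) − 3310 = 7890.0 t/yr.
Box C: F(C→D) = (7890.0 + 5200) − 3610 = 9480.0 t/yr.
Box D: F(D→E) = (9480.0 + 1210) − 5710 = 4980.0 t/yr.
Box E throughput = its input = 4980.0 t/yr; τ = 16700 / 4980.0 = 3.353 yr.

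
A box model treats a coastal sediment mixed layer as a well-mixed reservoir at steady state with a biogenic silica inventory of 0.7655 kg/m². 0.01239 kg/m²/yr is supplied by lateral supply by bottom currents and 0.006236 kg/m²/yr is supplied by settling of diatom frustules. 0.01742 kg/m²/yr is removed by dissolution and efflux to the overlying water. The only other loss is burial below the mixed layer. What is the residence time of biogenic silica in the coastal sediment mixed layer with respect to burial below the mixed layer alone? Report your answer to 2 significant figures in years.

At steady state ΣF_in = ΣF_out.
ΣF_in = 0.01239 + 0.006236 = 0.018626 kg/m²/yr.
Burial below the mixed layer flux = ΣF_in − (0.01742) = 0.018626 − 0.01742 = 0.001206 kg/m²/yr.
τ = M / F = 0.7655 / 0.001206 = 634.7 yr.

630 yr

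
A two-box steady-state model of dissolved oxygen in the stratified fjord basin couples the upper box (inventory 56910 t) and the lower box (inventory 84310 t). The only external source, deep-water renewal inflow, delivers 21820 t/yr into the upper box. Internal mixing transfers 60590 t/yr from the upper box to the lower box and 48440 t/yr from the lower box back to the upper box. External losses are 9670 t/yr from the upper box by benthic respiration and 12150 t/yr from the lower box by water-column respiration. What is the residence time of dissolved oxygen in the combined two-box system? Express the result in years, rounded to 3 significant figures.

6.47 yr

For the system as a whole, the A↔B exchange is internal and contributes nothing to the throughput; only the external sinks remove mass.
M_total = 56910 + 84310 = 141220 t.
ΣF_external_out = 9670 + 12150 = 21820 t/yr.
τ = M_total / ΣF_ext = 141220 / 21820 = 6.472 yr.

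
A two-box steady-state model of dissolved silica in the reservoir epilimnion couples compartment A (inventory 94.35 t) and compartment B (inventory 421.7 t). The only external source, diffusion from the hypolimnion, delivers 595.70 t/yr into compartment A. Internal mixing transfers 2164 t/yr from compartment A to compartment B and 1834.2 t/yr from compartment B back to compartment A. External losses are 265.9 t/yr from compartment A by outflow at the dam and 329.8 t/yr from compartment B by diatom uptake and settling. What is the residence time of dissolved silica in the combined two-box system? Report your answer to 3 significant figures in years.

Residence time in the combined system uses the total inventory and the total *external* removal — internal exchanges between the two boxes cancel.
M_total = 94.35 + 421.7 = 516.05 t.
ΣF_external_out = 265.9 + 329.8 = 595.70 t/yr.
τ = M_total / ΣF_ext = 516.05 / 595.70 = 0.8663 yr.

0.866 yr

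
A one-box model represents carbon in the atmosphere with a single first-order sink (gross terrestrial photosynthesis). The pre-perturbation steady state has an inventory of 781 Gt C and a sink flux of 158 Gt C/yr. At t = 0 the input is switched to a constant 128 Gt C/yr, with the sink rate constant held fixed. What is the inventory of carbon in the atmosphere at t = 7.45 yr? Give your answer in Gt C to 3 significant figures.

The sink rate constant is k = F₀/M₀ = 158/781 = 0.2023 yr⁻¹.
Solving dM/dt = F₁ − kM with M(0) = M₀ gives M(t) = F₁/k + (M₀ − F₁/k)·e^(−kt).
F₁/k = 128/0.2023 = 632.71 Gt C; kt = 0.2023 × 7.45 = 1.507, e^(−kt) = 0.2215.
M(7.45) = 632.71 + (781 − 632.71) × 0.2215 = 632.71 + 32.85 = 665.56 Gt C.

666 Gt C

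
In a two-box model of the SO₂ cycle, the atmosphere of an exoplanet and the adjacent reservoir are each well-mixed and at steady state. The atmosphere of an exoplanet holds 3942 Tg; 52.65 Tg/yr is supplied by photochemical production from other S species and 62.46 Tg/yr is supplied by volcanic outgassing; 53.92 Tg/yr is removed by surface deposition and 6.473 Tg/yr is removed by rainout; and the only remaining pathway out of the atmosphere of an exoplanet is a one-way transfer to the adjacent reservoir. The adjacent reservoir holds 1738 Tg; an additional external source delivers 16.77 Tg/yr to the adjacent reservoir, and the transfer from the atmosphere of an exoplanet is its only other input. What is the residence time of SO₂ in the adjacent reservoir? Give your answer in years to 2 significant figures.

Balance the atmosphere of an exoplanet: ΣF_in = 52.65 + 62.46 = 115.11 Tg/yr.
Transfer to the adjacent reservoir = ΣF_in − (53.92 + 6.473) = 54.717 Tg/yr.
Total input to the adjacent reservoir = 54.717 + 16.77 = 71.487 Tg/yr; at steady state this equals its total output.
τ = M / F = 1738 / 71.487 = 24.31 yr.

24 yr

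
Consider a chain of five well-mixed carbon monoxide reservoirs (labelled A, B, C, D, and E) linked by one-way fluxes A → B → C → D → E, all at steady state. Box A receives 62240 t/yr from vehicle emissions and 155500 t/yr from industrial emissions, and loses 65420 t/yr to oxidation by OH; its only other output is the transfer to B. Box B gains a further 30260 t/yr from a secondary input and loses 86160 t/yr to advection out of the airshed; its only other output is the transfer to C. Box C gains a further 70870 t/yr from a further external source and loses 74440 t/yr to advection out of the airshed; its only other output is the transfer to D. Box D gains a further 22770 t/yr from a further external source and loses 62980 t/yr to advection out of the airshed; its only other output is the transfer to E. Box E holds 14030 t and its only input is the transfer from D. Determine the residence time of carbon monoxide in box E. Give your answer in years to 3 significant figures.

0.267 yr

Box A: F(A→B) = (62240 + 155500) − 65420 = 152320 t/yr.
Box B: F(B→C) = (152320 + 30260) − 86160 = 96420 t/yr.
Box C: F(C→D) = (96420 + 70870) − 74440 = 92850 t/yr.
Box D: F(D→E) = (92850 + 22770) − 62980 = 52640 t/yr.
Box E throughput = its input = 52640 t/yr; τ = 14030 / 52640 = 0.2665 yr.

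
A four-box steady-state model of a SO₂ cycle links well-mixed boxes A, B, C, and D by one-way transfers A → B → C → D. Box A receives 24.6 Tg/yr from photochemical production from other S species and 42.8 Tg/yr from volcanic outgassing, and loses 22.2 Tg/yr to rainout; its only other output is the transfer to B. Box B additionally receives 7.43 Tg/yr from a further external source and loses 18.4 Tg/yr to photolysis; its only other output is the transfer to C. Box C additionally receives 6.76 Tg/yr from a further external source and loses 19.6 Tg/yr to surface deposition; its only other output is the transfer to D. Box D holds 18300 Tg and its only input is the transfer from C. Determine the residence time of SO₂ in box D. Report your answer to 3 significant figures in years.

Box A: F(A→B) = (24.6 + 42.8) − 22.2 = 45.200 Tg/yr.
Box B: F(B→C) = (45.200 + 7.43) − 18.4 = 34.230 Tg/yr.
Box C: F(C→D) = (34.230 + 6.76) − 19.6 = 21.390 Tg/yr.
Box D throughput = its input = 21.390 Tg/yr; τ = 18300 / 21.390 = 855.5 yr.

856 yr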